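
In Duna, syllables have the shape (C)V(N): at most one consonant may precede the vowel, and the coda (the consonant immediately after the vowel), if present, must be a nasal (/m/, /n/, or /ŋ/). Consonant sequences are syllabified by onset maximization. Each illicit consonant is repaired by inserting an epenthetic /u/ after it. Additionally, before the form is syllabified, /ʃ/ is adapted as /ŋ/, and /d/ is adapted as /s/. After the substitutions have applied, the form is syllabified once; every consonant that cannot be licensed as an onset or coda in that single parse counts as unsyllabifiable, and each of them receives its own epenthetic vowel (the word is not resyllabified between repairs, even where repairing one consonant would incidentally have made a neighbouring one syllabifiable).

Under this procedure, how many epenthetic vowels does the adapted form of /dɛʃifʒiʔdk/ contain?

4

After substitution the input is /sɛŋifʒiʔsk/.
The unsyllabifiable consonants are /f/, /ʔ/, /s/, /k/; each receives one epenthetic vowel.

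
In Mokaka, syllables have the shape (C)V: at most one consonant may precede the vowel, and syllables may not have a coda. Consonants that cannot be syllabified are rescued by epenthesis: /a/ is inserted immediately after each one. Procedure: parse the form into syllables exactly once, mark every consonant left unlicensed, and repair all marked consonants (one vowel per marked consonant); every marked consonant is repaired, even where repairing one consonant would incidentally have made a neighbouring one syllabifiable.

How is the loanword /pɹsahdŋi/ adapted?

paɹasahadaŋi

The consonants /p/, /ɹ/, /h/, /d/ cannot be parsed into a legal (C)V syllable (no codas are permitted; onsets are limited to one consonant).
Inserting the epenthetic vowel yields /p/ → /pa/, /ɹ/ → /ɹa/, /h/ → /ha/, /d/ → /da/.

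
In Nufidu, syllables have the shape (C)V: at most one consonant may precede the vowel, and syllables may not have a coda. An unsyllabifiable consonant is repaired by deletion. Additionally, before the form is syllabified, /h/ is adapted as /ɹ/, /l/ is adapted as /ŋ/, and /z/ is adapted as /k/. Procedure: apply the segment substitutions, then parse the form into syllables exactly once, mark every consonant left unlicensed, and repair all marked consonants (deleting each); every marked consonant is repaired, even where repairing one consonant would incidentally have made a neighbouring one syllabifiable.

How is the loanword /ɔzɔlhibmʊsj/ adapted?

ɔkɔɹimʊ

Substitution: /z/ → /k/, /l/ → /ŋ/, /h/ → /ɹ/, giving /ɔkɔŋɹibmʊsj/.
Under (C)V, the unsyllabifiable consonants are /ŋ/, /b/, /s/, /j/ (no codas are permitted; onsets are limited to one consonant).
Deleting the stranded consonants removes /ŋ/, /b/, /s/, /j/.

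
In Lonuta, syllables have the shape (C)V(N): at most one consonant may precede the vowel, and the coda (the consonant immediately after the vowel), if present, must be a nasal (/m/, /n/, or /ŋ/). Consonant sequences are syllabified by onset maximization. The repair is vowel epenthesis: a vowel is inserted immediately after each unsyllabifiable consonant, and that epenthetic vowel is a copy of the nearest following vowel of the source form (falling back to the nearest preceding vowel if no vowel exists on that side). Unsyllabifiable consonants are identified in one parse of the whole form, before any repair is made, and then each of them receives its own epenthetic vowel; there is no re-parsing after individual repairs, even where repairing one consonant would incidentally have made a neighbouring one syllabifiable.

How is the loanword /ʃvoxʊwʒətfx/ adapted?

ʃovoxʊwəʒətəfəxə

The consonants /ʃ/, /w/, /t/, /f/, /x/ cannot be parsed into a legal (C)V(N) syllable (only a nasal (/m/, /n/, or /ŋ/) is licensed in coda position; onsets are limited to one consonant).
Inserting the epenthetic vowel yields /ʃ/ → /ʃo/, /w/ → /wə/, /t/ → /tə/, /f/ → /fə/, /x/ → /xə/.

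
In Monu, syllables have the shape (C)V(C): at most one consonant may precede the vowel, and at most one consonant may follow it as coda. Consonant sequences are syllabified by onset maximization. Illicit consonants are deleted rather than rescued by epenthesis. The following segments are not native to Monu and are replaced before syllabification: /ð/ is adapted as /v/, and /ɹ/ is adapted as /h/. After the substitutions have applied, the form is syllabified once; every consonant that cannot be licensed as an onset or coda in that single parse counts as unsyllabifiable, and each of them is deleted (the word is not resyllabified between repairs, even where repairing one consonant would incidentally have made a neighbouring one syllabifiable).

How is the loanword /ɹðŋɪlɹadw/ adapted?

ŋɪlhad

Substitution: /ɹ/ → /h/, /ð/ → /v/, giving /hvŋɪlhadw/.
Under (C)V(C), the unsyllabifiable consonants are /h/, /v/, /w/ (at most one coda consonant is licensed; onsets are limited to one consonant).
Deletion applies to /h/, /v/, /w/.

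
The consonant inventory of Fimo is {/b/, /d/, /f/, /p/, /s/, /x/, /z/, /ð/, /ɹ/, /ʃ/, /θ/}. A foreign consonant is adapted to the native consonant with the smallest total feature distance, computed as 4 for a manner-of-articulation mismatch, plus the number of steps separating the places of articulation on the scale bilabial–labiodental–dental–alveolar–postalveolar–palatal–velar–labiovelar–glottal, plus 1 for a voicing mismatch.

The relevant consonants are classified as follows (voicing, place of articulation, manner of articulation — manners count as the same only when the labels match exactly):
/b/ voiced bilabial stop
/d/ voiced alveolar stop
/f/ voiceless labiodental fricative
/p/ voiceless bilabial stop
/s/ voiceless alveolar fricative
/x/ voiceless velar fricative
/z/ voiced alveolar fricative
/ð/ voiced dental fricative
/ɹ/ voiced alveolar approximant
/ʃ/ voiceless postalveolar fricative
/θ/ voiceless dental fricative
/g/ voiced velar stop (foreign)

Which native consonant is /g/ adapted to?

/d/ is closest: same manner (stop), place distance 3 (velar→alveolar), same voicing; total 3. Next closest is /x/ at distance 5.

d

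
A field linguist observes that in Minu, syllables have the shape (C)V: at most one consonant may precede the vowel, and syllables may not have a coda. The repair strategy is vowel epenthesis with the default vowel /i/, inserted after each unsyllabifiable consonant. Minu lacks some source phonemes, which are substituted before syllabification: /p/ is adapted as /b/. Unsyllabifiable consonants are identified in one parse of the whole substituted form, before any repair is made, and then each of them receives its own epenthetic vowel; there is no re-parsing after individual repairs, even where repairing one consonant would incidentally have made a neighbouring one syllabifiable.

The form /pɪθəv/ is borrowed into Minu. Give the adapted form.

Substitution: /p/ → /b/, giving /bɪθəv/.
Under (C)V, the unsyllabifiable consonants are /v/ (no codas are permitted; onsets are limited to one consonant).
Inserting the epenthetic vowel yields /v/ → /vi/.

bɪθəvi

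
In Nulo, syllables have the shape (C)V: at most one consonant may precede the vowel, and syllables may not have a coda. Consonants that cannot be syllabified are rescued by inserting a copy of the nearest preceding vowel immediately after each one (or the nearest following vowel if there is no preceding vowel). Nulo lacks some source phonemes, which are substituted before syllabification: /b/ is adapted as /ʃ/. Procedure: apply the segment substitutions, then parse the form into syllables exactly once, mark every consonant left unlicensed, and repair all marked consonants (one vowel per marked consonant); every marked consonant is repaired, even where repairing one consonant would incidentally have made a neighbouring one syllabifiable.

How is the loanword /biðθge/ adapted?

Substitution: /b/ → /ʃ/, giving /ʃiðθge/.
Syllabifying with onset maximization leaves /ð/, /θ/ stranded (no codas are permitted; onsets are limited to one consonant).
Inserting the epenthetic vowel yields /ð/ → /ði/, /θ/ → /θi/.

ʃiðiθige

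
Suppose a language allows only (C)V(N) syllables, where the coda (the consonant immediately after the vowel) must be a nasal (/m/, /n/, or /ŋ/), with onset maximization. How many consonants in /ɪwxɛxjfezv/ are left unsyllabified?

5

The consonants /w/, /x/, /j/, /z/, /v/ cannot be parsed into a legal (C)V(N) syllable (only a nasal (/m/, /n/, or /ŋ/) is licensed in coda position; onsets are limited to one consonant).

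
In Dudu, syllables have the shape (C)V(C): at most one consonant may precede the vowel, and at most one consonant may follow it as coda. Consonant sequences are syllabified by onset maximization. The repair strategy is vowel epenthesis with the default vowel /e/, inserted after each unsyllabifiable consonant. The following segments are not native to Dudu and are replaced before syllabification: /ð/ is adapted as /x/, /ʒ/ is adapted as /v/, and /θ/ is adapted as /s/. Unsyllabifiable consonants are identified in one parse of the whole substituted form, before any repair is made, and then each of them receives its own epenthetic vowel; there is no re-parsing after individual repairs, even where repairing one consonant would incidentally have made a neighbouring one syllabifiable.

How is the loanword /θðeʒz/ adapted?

Substitution: /θ/ → /s/, /ð/ → /x/, /ʒ/ → /v/, giving /sxevz/.
The consonants /s/, /z/ cannot be parsed into a legal (C)V(C) syllable (at most one coda consonant is licensed; onsets are limited to one consonant).
Inserting the epenthetic vowel yields /s/ → /se/, /z/ → /ze/.

sexevze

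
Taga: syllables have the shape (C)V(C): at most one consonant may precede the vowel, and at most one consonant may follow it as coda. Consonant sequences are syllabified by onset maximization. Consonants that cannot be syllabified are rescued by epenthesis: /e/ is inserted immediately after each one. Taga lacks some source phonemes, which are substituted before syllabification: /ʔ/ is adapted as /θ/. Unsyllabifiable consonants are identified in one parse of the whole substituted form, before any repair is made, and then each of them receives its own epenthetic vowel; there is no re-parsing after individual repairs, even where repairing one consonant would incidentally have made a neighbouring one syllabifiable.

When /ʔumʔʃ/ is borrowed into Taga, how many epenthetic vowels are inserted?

2

After substitution the input is /θumθʃ/.
The unsyllabifiable consonants are /θ/, /ʃ/; each receives one epenthetic vowel.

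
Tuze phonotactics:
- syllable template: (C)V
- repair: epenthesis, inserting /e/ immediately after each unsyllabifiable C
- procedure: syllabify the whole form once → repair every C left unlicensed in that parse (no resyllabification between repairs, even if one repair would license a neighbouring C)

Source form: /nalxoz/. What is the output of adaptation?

Syllabifying with onset maximization leaves /l/, /z/ stranded (no codas are permitted; onsets are limited to one consonant).
Epenthesis after each stranded consonant: /l/ → /le/, /z/ → /ze/.

nalexoze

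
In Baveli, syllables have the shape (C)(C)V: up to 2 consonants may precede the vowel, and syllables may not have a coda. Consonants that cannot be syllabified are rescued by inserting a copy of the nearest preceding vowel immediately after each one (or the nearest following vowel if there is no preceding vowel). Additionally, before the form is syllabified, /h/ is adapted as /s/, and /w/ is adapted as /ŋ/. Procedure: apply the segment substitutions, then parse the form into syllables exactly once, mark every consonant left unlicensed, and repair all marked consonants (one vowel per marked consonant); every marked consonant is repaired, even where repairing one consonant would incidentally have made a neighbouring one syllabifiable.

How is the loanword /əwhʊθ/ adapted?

Substitution: /w/ → /ŋ/, /h/ → /s/, giving /əŋsʊθ/.
The consonants /θ/ cannot be parsed into a legal (C)(C)V syllable (no codas are permitted; onsets may contain at most 2 consonants).
Each unlicensed consonant becomes the onset of a new syllable: /θ/ → /θʊ/.

əŋsʊθʊ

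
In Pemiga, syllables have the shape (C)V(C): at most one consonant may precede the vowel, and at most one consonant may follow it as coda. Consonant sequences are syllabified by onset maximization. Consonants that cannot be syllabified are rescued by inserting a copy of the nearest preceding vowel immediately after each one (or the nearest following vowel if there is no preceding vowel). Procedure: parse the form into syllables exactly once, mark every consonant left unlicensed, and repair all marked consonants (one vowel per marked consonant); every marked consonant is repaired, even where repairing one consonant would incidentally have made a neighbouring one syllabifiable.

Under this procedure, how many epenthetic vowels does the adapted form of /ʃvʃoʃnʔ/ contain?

4

The unsyllabifiable consonants are /ʃ/, /v/, /n/, /ʔ/; each receives one epenthetic vowel.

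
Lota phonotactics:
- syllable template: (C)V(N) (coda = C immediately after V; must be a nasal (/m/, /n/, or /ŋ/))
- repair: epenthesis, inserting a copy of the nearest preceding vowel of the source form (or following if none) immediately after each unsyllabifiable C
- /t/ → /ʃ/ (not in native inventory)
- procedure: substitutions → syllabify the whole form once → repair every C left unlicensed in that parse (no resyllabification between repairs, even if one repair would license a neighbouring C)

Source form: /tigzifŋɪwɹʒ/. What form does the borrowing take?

ʃigizifiŋɪwɪɹɪʒɪ

Substitution: /t/ → /ʃ/, giving /ʃigzifŋɪwɹʒ/.
Syllabifying with onset maximization leaves /g/, /f/, /w/, /ɹ/, /ʒ/ stranded (only a nasal (/m/, /n/, or /ŋ/) is licensed in coda position; onsets are limited to one consonant).
Each unlicensed consonant becomes the onset of a new syllable: /g/ → /gi/, /f/ → /fi/, /w/ → /wɪ/, /ɹ/ → /ɹɪ/, /ʒ/ → /ʒɪ/.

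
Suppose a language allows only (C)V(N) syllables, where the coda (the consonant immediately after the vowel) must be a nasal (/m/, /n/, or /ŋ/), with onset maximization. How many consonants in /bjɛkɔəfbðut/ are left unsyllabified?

4

Syllabifying with onset maximization leaves /b/, /f/, /b/, /t/ stranded (only a nasal (/m/, /n/, or /ŋ/) is licensed in coda position; onsets are limited to one consonant).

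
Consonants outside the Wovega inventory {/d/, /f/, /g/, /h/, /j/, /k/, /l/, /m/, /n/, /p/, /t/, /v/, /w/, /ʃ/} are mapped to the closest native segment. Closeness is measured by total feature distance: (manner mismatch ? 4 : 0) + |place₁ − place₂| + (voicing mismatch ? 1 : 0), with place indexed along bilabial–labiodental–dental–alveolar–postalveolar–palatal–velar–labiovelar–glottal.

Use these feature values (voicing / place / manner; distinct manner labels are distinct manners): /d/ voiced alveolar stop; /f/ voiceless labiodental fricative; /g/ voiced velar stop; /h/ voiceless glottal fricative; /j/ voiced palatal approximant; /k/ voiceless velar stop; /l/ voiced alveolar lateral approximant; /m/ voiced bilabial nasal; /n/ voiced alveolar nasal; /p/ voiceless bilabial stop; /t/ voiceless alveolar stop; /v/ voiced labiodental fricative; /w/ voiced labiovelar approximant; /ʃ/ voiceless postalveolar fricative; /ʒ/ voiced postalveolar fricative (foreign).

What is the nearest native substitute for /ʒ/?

/ʃ/ is closest: same manner (fricative), place distance 0 (postalveolar→postalveolar), voicing differs (+1); total 1. Next closest is /v/ at distance 3.

ʃ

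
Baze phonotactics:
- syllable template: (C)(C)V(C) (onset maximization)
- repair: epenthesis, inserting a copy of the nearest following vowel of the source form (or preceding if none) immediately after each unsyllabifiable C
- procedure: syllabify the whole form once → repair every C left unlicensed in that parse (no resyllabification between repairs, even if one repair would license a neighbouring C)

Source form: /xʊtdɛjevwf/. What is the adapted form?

xʊtdɛjevwefe

Syllabifying with onset maximization leaves /w/, /f/ stranded (at most one coda consonant is licensed; onsets may contain at most 2 consonants).
Inserting the epenthetic vowel yields /w/ → /we/, /f/ → /fe/.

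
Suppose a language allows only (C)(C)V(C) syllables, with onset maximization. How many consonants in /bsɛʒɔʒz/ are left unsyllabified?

Under (C)(C)V(C), the unsyllabifiable consonants are /z/ (at most one coda consonant is licensed; onsets may contain at most 2 consonants).

1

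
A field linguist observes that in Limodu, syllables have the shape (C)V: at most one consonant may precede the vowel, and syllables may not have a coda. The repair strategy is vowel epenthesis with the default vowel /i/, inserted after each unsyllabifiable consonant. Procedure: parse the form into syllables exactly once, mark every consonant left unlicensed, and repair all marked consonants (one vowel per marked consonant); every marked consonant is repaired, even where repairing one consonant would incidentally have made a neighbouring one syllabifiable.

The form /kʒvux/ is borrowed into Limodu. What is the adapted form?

Syllabifying with onset maximization leaves /k/, /ʒ/, /x/ stranded (no codas are permitted; onsets are limited to one consonant).
Epenthesis after each stranded consonant: /k/ → /ki/, /ʒ/ → /ʒi/, /x/ → /xi/.

kiʒivuxi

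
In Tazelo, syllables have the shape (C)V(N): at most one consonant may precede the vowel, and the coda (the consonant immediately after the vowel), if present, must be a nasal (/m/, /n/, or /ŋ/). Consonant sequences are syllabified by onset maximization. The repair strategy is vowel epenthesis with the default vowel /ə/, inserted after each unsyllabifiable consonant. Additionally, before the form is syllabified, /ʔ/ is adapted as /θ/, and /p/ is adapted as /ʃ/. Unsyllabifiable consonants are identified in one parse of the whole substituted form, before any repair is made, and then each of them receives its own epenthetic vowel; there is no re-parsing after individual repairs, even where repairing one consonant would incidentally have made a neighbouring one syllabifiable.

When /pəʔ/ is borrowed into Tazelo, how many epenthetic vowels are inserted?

After substitution the input is /ʃəθ/.
The unsyllabifiable consonants are /θ/; each receives one epenthetic vowel.

1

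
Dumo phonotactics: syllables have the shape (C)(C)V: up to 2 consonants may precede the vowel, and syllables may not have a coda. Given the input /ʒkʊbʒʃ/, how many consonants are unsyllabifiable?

3

The consonants /b/, /ʒ/, /ʃ/ cannot be parsed into a legal (C)(C)V syllable (no codas are permitted; onsets may contain at most 2 consonants).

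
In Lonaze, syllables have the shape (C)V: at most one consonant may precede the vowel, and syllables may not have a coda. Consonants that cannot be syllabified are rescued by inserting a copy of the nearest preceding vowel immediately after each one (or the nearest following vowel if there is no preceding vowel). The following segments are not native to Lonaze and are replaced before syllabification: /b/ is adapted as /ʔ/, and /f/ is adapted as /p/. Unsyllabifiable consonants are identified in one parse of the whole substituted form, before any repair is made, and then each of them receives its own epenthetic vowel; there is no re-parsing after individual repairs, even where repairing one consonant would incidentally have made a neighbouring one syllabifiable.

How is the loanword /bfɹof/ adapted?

ʔopoɹopo

Substitution: /b/ → /ʔ/, /f/ → /p/, giving /ʔpɹop/.
The consonants /ʔ/, /p/, /p/ cannot be parsed into a legal (C)V syllable (no codas are permitted; onsets are limited to one consonant).
Each unlicensed consonant becomes the onset of a new syllable: /ʔ/ → /ʔo/, /p/ → /po/, /p/ → /po/.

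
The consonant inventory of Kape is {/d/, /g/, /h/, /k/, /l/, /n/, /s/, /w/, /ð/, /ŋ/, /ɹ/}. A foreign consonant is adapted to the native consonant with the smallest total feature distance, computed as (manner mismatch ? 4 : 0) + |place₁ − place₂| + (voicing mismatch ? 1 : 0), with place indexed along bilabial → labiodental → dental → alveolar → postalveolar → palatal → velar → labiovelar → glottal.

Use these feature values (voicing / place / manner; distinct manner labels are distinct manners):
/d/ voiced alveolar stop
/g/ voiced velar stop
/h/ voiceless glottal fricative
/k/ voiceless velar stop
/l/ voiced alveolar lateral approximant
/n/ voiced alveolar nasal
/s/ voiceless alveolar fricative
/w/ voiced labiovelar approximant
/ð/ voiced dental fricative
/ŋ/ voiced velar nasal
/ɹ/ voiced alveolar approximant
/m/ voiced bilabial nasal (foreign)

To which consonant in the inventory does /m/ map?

/n/ is closest: same manner (nasal), place distance 3 (bilabial→alveolar), same voicing; total 3. Next closest is /ð/ at distance 6.

n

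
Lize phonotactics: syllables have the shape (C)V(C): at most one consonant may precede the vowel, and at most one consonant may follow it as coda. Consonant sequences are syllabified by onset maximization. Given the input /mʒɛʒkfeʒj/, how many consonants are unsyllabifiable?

3

The consonants /m/, /k/, /j/ cannot be parsed into a legal (C)V(C) syllable (at most one coda consonant is licensed; onsets are limited to one consonant).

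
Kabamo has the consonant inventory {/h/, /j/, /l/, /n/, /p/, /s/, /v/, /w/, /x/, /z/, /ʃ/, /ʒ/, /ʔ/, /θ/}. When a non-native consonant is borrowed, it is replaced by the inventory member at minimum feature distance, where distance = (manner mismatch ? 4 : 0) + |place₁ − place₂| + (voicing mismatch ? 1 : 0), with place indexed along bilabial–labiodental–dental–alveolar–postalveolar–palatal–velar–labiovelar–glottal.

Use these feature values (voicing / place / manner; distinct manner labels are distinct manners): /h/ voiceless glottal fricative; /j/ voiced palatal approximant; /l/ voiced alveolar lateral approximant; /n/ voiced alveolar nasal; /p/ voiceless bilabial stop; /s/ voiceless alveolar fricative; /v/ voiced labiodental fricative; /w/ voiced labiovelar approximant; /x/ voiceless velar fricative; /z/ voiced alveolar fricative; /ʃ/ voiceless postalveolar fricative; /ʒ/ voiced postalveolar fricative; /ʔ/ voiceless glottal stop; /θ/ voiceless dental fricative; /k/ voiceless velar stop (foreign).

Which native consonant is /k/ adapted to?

ʔ

/ʔ/ is closest: same manner (stop), place distance 2 (velar→glottal), same voicing; total 2. Next closest is /x/ at distance 4.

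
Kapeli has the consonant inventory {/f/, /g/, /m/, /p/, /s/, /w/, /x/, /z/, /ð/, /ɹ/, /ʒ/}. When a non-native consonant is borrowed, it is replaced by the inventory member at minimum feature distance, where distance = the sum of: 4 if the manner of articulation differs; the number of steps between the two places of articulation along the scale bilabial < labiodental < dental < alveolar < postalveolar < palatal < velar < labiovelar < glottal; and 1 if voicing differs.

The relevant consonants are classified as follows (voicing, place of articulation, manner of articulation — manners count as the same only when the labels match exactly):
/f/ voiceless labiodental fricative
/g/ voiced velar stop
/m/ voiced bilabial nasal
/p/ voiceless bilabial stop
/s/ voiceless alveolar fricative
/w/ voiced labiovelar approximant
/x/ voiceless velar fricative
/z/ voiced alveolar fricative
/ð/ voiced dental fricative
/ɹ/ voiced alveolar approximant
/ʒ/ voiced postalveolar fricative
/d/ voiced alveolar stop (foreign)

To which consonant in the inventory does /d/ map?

/g/ is closest: same manner (stop), place distance 3 (alveolar→velar), same voicing; total 3. Next closest is /p/ at distance 4.

g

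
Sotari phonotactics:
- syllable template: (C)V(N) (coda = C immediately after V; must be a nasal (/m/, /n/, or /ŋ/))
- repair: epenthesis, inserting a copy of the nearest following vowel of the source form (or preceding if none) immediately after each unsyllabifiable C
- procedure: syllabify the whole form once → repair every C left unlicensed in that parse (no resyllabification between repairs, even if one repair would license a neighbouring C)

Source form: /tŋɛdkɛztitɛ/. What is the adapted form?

tɛŋɛdɛkɛzititɛ

The consonants /t/, /d/, /z/ cannot be parsed into a legal (C)V(N) syllable (only a nasal (/m/, /n/, or /ŋ/) is licensed in coda position; onsets are limited to one consonant).
Epenthesis after each stranded consonant: /t/ → /tɛ/, /d/ → /dɛ/, /z/ → /zi/.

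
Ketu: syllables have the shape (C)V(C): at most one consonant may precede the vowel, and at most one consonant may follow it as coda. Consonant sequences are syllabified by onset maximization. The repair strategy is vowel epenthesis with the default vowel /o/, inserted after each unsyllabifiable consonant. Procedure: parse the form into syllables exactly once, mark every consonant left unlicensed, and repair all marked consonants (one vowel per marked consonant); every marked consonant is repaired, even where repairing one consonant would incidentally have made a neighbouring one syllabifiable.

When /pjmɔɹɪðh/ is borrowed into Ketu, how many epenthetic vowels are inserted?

3

The unsyllabifiable consonants are /p/, /j/, /h/; each receives one epenthetic vowel.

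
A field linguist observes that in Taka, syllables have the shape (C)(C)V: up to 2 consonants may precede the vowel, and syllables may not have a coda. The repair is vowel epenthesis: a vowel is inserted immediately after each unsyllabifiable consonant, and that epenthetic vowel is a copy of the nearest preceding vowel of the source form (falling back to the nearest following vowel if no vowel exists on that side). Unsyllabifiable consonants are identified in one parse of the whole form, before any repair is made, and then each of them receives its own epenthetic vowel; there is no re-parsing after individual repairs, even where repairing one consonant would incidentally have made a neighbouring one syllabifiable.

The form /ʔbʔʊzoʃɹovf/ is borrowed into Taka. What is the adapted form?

ʔʊbʔʊzoʃɹovofo

The consonants /ʔ/, /v/, /f/ cannot be parsed into a legal (C)(C)V syllable (no codas are permitted; onsets may contain at most 2 consonants).
Epenthesis after each stranded consonant: /ʔ/ → /ʔʊ/, /v/ → /vo/, /f/ → /fo/.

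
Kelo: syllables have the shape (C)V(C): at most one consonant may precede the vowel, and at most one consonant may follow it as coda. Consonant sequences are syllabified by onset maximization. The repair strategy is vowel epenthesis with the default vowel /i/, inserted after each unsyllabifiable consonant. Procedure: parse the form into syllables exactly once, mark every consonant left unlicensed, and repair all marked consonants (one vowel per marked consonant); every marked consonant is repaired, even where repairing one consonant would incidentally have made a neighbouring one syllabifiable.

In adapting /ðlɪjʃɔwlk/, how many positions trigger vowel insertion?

The unsyllabifiable consonants are /ð/, /l/, /k/; each receives one epenthetic vowel.

3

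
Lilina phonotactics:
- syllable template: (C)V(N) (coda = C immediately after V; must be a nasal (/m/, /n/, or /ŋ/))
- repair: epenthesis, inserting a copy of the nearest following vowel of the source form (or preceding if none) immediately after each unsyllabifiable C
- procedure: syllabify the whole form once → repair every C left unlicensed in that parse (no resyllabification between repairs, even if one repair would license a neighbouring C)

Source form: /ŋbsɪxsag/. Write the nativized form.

ŋɪbɪsɪxasaga

Under (C)V(N), the unsyllabifiable consonants are /ŋ/, /b/, /x/, /g/ (only a nasal (/m/, /n/, or /ŋ/) is licensed in coda position; onsets are limited to one consonant).
Epenthesis after each stranded consonant: /ŋ/ → /ŋɪ/, /b/ → /bɪ/, /x/ → /xa/, /g/ → /ga/.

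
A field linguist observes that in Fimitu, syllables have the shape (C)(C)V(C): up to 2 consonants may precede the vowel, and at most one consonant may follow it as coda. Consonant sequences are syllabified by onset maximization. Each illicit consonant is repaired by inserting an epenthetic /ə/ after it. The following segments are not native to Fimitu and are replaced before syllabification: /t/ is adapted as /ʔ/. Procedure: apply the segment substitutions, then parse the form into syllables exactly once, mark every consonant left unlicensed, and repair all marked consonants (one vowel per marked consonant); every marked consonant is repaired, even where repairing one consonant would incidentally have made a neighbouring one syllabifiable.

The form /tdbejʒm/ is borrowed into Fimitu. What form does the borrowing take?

ʔədbejʒəmə

Substitution: /t/ → /ʔ/, giving /ʔdbejʒm/.
Syllabifying with onset maximization leaves /ʔ/, /ʒ/, /m/ stranded (at most one coda consonant is licensed; onsets may contain at most 2 consonants).
Epenthesis after each stranded consonant: /ʔ/ → /ʔə/, /ʒ/ → /ʒə/, /m/ → /mə/.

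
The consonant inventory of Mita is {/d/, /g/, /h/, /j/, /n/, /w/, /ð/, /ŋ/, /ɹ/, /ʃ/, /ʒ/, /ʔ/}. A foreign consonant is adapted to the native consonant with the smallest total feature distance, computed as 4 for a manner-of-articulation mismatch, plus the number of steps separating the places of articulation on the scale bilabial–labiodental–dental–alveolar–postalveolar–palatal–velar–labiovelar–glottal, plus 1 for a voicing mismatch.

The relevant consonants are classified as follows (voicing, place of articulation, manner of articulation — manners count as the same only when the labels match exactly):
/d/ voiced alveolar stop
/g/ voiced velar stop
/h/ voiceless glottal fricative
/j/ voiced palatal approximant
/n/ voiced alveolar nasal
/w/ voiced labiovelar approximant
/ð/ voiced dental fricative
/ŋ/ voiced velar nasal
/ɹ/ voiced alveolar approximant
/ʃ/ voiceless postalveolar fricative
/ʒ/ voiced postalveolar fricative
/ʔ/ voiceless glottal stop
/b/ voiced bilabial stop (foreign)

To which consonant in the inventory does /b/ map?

/d/ is closest: same manner (stop), place distance 3 (bilabial→alveolar), same voicing; total 3. Next closest is /g/ at distance 6.

d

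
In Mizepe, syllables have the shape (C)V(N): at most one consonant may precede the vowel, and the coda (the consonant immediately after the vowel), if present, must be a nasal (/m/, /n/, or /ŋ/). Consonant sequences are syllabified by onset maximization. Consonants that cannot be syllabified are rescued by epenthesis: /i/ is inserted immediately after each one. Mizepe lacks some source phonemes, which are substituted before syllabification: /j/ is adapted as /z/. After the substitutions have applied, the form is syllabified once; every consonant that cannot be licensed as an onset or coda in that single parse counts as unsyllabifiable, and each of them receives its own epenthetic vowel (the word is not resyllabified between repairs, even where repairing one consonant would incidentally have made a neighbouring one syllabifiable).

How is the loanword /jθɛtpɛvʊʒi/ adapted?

ziθɛtipɛvʊʒi

Substitution: /j/ → /z/, giving /zθɛtpɛvʊʒi/.
Syllabifying with onset maximization leaves /z/, /t/ stranded (only a nasal (/m/, /n/, or /ŋ/) is licensed in coda position; onsets are limited to one consonant).
Inserting the epenthetic vowel yields /z/ → /zi/, /t/ → /ti/.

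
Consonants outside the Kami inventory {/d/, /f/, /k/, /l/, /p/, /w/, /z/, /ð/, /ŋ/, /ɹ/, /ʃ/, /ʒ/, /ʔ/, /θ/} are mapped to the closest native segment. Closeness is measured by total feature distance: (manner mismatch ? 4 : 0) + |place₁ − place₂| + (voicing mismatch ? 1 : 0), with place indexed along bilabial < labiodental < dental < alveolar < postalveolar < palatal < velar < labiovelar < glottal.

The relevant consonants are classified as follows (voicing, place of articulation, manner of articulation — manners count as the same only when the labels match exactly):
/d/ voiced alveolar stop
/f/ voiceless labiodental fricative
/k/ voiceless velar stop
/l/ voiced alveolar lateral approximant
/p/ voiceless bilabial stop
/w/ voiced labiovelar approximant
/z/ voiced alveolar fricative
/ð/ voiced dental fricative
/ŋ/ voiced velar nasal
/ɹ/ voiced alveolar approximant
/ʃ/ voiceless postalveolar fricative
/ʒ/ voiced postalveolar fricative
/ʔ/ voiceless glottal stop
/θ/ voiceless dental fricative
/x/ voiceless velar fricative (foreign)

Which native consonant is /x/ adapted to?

/ʃ/ is closest: same manner (fricative), place distance 2 (velar→postalveolar), same voicing; total 2. Next closest is /ʒ/ at distance 3.

ʃ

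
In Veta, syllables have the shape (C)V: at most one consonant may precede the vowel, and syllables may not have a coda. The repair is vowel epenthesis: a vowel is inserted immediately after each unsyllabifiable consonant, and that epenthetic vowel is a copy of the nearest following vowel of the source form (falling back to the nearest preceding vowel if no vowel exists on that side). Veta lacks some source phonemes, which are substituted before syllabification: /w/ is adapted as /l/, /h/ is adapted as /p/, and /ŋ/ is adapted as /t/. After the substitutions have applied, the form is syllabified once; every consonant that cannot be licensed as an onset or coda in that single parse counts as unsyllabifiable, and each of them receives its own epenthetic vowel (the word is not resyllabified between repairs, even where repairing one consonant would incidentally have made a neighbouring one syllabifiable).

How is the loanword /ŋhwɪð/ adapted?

tɪpɪlɪðɪ

Substitution: /ŋ/ → /t/, /h/ → /p/, /w/ → /l/, giving /tplɪð/.
Under (C)V, the unsyllabifiable consonants are /t/, /p/, /ð/ (no codas are permitted; onsets are limited to one consonant).
Epenthesis after each stranded consonant: /t/ → /tɪ/, /p/ → /pɪ/, /ð/ → /ðɪ/.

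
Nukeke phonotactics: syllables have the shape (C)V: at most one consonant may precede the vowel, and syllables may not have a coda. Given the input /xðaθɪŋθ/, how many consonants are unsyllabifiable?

The consonants /x/, /ŋ/, /θ/ cannot be parsed into a legal (C)V syllable (no codas are permitted; onsets are limited to one consonant).

3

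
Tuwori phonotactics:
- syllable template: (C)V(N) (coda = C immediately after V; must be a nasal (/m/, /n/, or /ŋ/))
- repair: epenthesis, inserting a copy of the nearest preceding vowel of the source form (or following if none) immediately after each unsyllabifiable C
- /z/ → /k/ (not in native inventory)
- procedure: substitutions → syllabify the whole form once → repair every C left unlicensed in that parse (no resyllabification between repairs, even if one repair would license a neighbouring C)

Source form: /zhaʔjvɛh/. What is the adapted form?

Substitution: /z/ → /k/, giving /khaʔjvɛh/.
Under (C)V(N), the unsyllabifiable consonants are /k/, /ʔ/, /j/, /h/ (only a nasal (/m/, /n/, or /ŋ/) is licensed in coda position; onsets are limited to one consonant).
Inserting the epenthetic vowel yields /k/ → /ka/, /ʔ/ → /ʔa/, /j/ → /ja/, /h/ → /hɛ/.

kahaʔajavɛhɛ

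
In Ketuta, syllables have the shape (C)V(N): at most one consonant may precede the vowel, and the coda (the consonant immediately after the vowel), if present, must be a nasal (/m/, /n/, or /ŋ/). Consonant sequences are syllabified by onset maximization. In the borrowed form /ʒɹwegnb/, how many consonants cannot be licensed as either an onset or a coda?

Syllabifying with onset maximization leaves /ʒ/, /ɹ/, /g/, /n/, /b/ stranded (only a nasal (/m/, /n/, or /ŋ/) is licensed in coda position; onsets are limited to one consonant).

5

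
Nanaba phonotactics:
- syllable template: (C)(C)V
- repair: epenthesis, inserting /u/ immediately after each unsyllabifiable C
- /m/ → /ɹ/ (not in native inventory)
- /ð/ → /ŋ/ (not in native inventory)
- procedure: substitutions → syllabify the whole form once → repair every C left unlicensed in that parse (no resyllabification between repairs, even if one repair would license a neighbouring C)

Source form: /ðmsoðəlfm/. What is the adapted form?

ŋuɹsoŋəlufuɹu

Substitution: /ð/ → /ŋ/, /m/ → /ɹ/, giving /ŋɹsoŋəlfɹ/.
Under (C)(C)V, the unsyllabifiable consonants are /ŋ/, /l/, /f/, /ɹ/ (no codas are permitted; onsets may contain at most 2 consonants).
Each unlicensed consonant becomes the onset of a new syllable: /ŋ/ → /ŋu/, /l/ → /lu/, /f/ → /fu/, /ɹ/ → /ɹu/.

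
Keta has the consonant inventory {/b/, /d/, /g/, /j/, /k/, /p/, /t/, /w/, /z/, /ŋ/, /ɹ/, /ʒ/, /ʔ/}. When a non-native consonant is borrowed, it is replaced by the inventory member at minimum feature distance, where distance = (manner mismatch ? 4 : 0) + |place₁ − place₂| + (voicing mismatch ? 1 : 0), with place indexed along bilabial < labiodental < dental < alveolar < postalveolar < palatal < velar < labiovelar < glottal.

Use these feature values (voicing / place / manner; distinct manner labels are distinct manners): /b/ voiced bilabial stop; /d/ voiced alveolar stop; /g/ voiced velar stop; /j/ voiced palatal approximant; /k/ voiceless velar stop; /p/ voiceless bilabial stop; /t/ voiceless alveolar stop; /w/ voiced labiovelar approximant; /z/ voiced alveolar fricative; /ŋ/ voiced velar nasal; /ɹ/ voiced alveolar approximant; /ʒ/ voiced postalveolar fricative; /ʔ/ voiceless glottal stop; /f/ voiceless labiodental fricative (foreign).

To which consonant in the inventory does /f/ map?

/z/ is closest: same manner (fricative), place distance 2 (labiodental→alveolar), voicing differs (+1); total 3. Next closest is /ʒ/ at distance 4.

z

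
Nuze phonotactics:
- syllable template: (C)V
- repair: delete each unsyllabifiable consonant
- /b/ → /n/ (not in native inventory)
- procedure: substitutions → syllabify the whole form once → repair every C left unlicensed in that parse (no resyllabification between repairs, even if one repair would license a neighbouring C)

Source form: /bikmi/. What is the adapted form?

Substitution: /b/ → /n/, giving /nikmi/.
Syllabifying with onset maximization leaves /k/ stranded (no codas are permitted; onsets are limited to one consonant).
Each unlicensed consonant is deleted: /k/.

nimi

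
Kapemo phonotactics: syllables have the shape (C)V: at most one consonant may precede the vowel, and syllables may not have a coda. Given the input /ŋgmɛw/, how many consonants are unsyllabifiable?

Under (C)V, the unsyllabifiable consonants are /ŋ/, /g/, /w/ (no codas are permitted; onsets are limited to one consonant).

3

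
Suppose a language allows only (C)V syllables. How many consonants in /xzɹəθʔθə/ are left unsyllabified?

4

Under (C)V, the unsyllabifiable consonants are /x/, /z/, /θ/, /ʔ/ (no codas are permitted; onsets are limited to one consonant).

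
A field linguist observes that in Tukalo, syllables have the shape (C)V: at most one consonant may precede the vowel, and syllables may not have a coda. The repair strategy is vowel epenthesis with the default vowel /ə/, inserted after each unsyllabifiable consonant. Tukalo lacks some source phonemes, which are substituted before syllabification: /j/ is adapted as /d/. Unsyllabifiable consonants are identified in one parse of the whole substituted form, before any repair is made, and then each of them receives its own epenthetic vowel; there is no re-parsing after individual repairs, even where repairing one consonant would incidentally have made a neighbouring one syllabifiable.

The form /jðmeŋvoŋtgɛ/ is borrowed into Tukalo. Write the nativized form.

Substitution: /j/ → /d/, giving /dðmeŋvoŋtgɛ/.
Syllabifying with onset maximization leaves /d/, /ð/, /ŋ/, /ŋ/, /t/ stranded (no codas are permitted; onsets are limited to one consonant).
Inserting the epenthetic vowel yields /d/ → /də/, /ð/ → /ðə/, /ŋ/ → /ŋə/, /ŋ/ → /ŋə/, /t/ → /tə/.

dəðəmeŋəvoŋətəgɛ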